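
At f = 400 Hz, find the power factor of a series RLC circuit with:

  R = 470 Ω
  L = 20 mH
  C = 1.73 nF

Step 1 — Angular frequency: ω = 2π·f = 2π·400 = 2513 rad/s.
Step 2 — Component impedances:
  R: Z = R = 470 Ω
  L: Z = jωL = j·2513·0.02 = 0 + j50.27 Ω
  C: Z = 1/(jωC) = -j/(ω·C) = 0 - j2.3e+05 Ω
Step 3 — Series combination: Z_total = R + L + C = 470 - j2.299e+05 Ω = 2.299e+05∠-89.9° Ω.
Step 4 — Power factor: PF = cos(φ) = Re(Z)/|Z| = 470/2.299e+05 = 0.002044.
Step 5 — Type: Im(Z) = -2.299e+05 ⇒ leading (phase φ = -89.9°).

PF = 0.002044 (leading, φ = -89.9°)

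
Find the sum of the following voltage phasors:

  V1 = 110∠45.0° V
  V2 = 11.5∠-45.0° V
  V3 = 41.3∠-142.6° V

Step 1 — Convert each phasor to rectangular form:
  V1 = 110·(cos(45.0°) + j·sin(45.0°)) = 77.78 + j77.78 V
  V2 = 11.5·(cos(-45.0°) + j·sin(-45.0°)) = 8.132 - j8.132 V
  V3 = 41.3·(cos(-142.6°) + j·sin(-142.6°)) = -32.81 - j25.08 V
Step 2 — Sum components: V_total = 53.1 + j44.57 V.
Step 3 — Convert to polar: |V_total| = 69.33 V, ∠V_total = 40.0°.

V_total = 69.33∠40.0° V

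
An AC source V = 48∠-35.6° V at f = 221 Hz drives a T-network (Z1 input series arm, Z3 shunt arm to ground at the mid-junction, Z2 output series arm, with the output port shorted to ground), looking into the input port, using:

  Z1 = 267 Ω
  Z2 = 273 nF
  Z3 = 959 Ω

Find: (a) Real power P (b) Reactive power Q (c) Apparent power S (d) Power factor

Step 1 — Angular frequency: ω = 2π·f = 2π·221 = 1389 rad/s.
Step 2 — Component impedances:
  Z1: Z = R = 267 Ω
  Z2: Z = 1/(jωC) = -j/(ω·C) = 0 - j2638 Ω
  Z3: Z = R = 959 Ω
Step 3 — With the output port shorted to ground, the output series arm Z2 runs from the junction to ground; the shunt arm Z3 also runs from the junction to ground. They appear in parallel: Z3 || Z2 = 847.1 - j307.9 Ω.
Step 4 — Series with input arm Z1: Z_in = Z1 + (Z3 || Z2) = 1114 - j307.9 Ω = 1156∠-15.5° Ω.
Step 5 — Source phasor: V = 48∠-35.6° V = 39.03 - j27.94 V.
Step 6 — Current: I = V / Z = 0.03899 - j0.0143 A = 0.04153∠-20.1° A.
Step 7 — Complex power: S = V·I* = 1.921 - j0.5311 VA.
Step 8 — Real power: P = Re(S) = 1.921 W.
Step 9 — Reactive power: Q = Im(S) = -0.5311 VAR.
Step 10 — Apparent power: |S| = 1.993 VA.
Step 11 — Power factor: PF = P/|S| = 0.9639 (leading).

(a) P = 1.921 W  (b) Q = -0.5311 VAR  (c) S = 1.993 VA  (d) PF = 0.9639 (leading)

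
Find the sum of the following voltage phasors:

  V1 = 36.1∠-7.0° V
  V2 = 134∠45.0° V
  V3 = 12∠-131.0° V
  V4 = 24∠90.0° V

Step 1 — Convert each phasor to rectangular form:
  V1 = 36.1·(cos(-7.0°) + j·sin(-7.0°)) = 35.83 - j4.399 V
  V2 = 134·(cos(45.0°) + j·sin(45.0°)) = 94.75 + j94.75 V
  V3 = 12·(cos(-131.0°) + j·sin(-131.0°)) = -7.873 - j9.057 V
  V4 = 24·(cos(90.0°) + j·sin(90.0°)) = 0 + j24 V
Step 2 — Sum components: V_total = 122.7 + j105.3 V.
Step 3 — Convert to polar: |V_total| = 161.7 V, ∠V_total = 40.6°.

V_total = 161.7∠40.6° V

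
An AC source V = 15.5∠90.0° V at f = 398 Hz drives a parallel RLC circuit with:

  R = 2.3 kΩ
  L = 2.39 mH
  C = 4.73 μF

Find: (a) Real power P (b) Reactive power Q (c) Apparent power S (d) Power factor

Step 1 — Angular frequency: ω = 2π·f = 2π·398 = 2501 rad/s.
Step 2 — Component impedances:
  R: Z = R = 2300 Ω
  L: Z = jωL = j·2501·0.00239 = 0 + j5.977 Ω
  C: Z = 1/(jωC) = -j/(ω·C) = 0 - j84.54 Ω
Step 3 — Parallel combination: 1/Z_total = 1/R + 1/L + 1/C; Z_total = 0.01798 + j6.431 Ω = 6.431∠89.8° Ω.
Step 4 — Source phasor: V = 15.5∠90.0° V = 0 + j15.5 V.
Step 5 — Current: I = V / Z = 2.41 + j0.006739 A = 2.41∠0.2° A.
Step 6 — Complex power: S = V·I* = 0.1045 + j37.36 VA.
Step 7 — Real power: P = Re(S) = 0.1045 W.
Step 8 — Reactive power: Q = Im(S) = 37.36 VAR.
Step 9 — Apparent power: |S| = 37.36 VA.
Step 10 — Power factor: PF = P/|S| = 0.002796 (lagging).

(a) P = 0.1045 W  (b) Q = 37.36 VAR  (c) S = 37.36 VA  (d) PF = 0.002796 (lagging)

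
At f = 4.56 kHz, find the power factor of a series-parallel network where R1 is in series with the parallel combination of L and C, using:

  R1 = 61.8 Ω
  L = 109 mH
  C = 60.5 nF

Step 1 — Angular frequency: ω = 2π·f = 2π·4560 = 2.865e+04 rad/s.
Step 2 — Component impedances:
  R1: Z = R = 61.8 Ω
  L: Z = jωL = j·2.865e+04·0.109 = 0 + j3123 Ω
  C: Z = 1/(jωC) = -j/(ω·C) = 0 - j576.9 Ω
Step 3 — Parallel branch: L || C = 1/(1/L + 1/C) = 0 - j707.6 Ω.
Step 4 — Series with R1: Z_total = R1 + (L || C) = 61.8 - j707.6 Ω = 710.3∠-85.0° Ω.
Step 5 — Power factor: PF = cos(φ) = Re(Z)/|Z| = 61.8/710.31 = 0.087.
Step 6 — Type: Im(Z) = -707.6 ⇒ leading (phase φ = -85.0°).

PF = 0.087 (leading, φ = -85.0°)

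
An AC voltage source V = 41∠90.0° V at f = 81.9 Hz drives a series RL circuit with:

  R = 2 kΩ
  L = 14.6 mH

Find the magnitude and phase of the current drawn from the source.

Step 1 — Angular frequency: ω = 2π·f = 2π·81.9 = 514.6 rad/s.
Step 2 — Component impedances:
  R: Z = R = 2000 Ω
  L: Z = jωL = j·514.6·0.0146 = 0 + j7.513 Ω
Step 3 — Series combination: Z_total = R + L = 2000 + j7.513 Ω = 2000∠0.2° Ω.
Step 4 — Source phasor: V = 41∠90.0° V = 0 + j41 V.
Step 5 — Ohm's law: I = V / Z_total = (0 + j41) / (2000 + j7.513) = 7.701e-05 + j0.0205 A.
Step 6 — Convert to polar: |I| = 0.0205 A, ∠I = 89.8°.

I = 0.0205∠89.8° A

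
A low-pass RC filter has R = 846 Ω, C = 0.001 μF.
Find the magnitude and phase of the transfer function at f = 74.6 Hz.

Step 1 — Angular frequency: ω = 2π·74.6 = 468.7 rad/s.
Step 2 — Transfer function: H(jω) = 1/(1 + jωRC).
Step 3 — Denominator: 1 + jωRC = 1 + j·468.7·846·1e-09 = 1 + j0.0003965.
Step 4 — H = 1 - j0.0003965.
Step 5 — Magnitude: |H| = 1 (-0.0 dB); phase: φ = -0.0°.

|H| = 1 (-0.0 dB), φ = -0.0°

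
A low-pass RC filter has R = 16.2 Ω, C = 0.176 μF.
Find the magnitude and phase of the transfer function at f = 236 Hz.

Step 1 — Angular frequency: ω = 2π·236 = 1483 rad/s.
Step 2 — Transfer function: H(jω) = 1/(1 + jωRC).
Step 3 — Denominator: 1 + jωRC = 1 + j·1483·16.2·1.76e-07 = 1 + j0.004228.
Step 4 — H = 1 - j0.004228.
Step 5 — Magnitude: |H| = 1 (-0.0 dB); phase: φ = -0.2°.

|H| = 1 (-0.0 dB), φ = -0.2°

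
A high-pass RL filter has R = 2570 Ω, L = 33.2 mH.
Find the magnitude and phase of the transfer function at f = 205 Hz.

Step 1 — Angular frequency: ω = 2π·205 = 1288 rad/s.
Step 2 — Transfer function: H(jω) = jωL/(R + jωL).
Step 3 — Numerator jωL = j·42.76; denominator R + jωL = 2570 + j42.76.
Step 4 — H = 0.0002768 + j0.01663.
Step 5 — Magnitude: |H| = 0.01664 (-35.6 dB); phase: φ = 89.0°.

|H| = 0.01664 (-35.6 dB), φ = 89.0°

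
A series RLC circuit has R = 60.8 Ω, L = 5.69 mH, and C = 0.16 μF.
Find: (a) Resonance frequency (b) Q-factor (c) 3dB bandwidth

Step 1 — Resonance condition Im(Z)=0 gives ω₀ = 1/√(LC).
Step 2 — ω₀ = 1/√(0.00569·1.6e-07) = 3.314e+04 rad/s.
Step 3 — f₀ = ω₀/(2π) = 5275 Hz.
Step 4 — Series Q: Q = ω₀L/R = 3.314e+04·0.00569/60.8 = 3.102.
Step 5 — 3dB bandwidth: Δω = ω₀/Q = 1.069e+04 rad/s; BW = Δω/(2π) = 1701 Hz.

(a) f₀ = 5275 Hz  (b) Q = 3.102  (c) BW = 1701 Hz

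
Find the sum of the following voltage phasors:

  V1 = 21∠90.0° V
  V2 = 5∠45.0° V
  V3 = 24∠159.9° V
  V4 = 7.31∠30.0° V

Step 1 — Convert each phasor to rectangular form:
  V1 = 21·(cos(90.0°) + j·sin(90.0°)) = 0 + j21 V
  V2 = 5·(cos(45.0°) + j·sin(45.0°)) = 3.536 + j3.536 V
  V3 = 24·(cos(159.9°) + j·sin(159.9°)) = -22.54 + j8.248 V
  V4 = 7.31·(cos(30.0°) + j·sin(30.0°)) = 6.331 + j3.655 V
Step 2 — Sum components: V_total = -12.67 + j36.44 V.
Step 3 — Convert to polar: |V_total| = 38.58 V, ∠V_total = 109.2°.

V_total = 38.58∠109.2° V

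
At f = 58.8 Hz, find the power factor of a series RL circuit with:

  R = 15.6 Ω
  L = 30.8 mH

Step 1 — Angular frequency: ω = 2π·f = 2π·58.8 = 369.5 rad/s.
Step 2 — Component impedances:
  R: Z = R = 15.6 Ω
  L: Z = jωL = j·369.5·0.0308 = 0 + j11.38 Ω
Step 3 — Series combination: Z_total = R + L = 15.6 + j11.38 Ω = 19.31∠36.1° Ω.
Step 4 — Power factor: PF = cos(φ) = Re(Z)/|Z| = 15.6/19.31 = 0.8079.
Step 5 — Type: Im(Z) = 11.38 ⇒ lagging (phase φ = 36.1°).

PF = 0.8079 (lagging, φ = 36.1°)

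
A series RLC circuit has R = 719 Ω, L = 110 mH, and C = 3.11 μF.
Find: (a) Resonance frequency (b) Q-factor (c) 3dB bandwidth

Step 1 — Resonance: ω₀ = 1/√(LC) = 1/√(0.11·3.11e-06) = 1710 rad/s.
Step 2 — f₀ = ω₀/(2π) = 272.1 Hz.
Step 3 — Series Q: Q = ω₀L/R = 1710·0.11/719 = 0.2616.
Step 4 — Bandwidth: Δω = ω₀/Q = 6536 rad/s; BW = Δω/(2π) = 1040 Hz.

(a) f₀ = 272.1 Hz  (b) Q = 0.2616  (c) BW = 1040 Hz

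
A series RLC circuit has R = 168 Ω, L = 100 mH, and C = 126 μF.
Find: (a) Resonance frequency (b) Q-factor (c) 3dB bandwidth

Step 1 — Resonance: ω₀ = 1/√(LC) = 1/√(0.1·0.000126) = 281.7 rad/s.
Step 2 — f₀ = ω₀/(2π) = 44.84 Hz.
Step 3 — Series Q: Q = ω₀L/R = 281.7·0.1/168 = 0.1677.
Step 4 — Bandwidth: Δω = ω₀/Q = 1680 rad/s; BW = Δω/(2π) = 267.4 Hz.

(a) f₀ = 44.84 Hz  (b) Q = 0.1677  (c) BW = 267.4 Hz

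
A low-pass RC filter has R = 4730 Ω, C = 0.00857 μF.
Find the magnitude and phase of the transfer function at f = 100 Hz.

Step 1 — Angular frequency: ω = 2π·100 = 628.3 rad/s.
Step 2 — Transfer function: H(jω) = 1/(1 + jωRC).
Step 3 — Denominator: 1 + jωRC = 1 + j·628.3·4730·8.57e-09 = 1 + j0.02547.
Step 4 — H = 0.9994 - j0.02545.
Step 5 — Magnitude: |H| = 0.9997 (-0.0 dB); phase: φ = -1.5°.

|H| = 0.9997 (-0.0 dB), φ = -1.5°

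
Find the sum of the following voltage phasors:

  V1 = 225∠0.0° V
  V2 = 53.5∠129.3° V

Step 1 — Convert each phasor to rectangular form:
  V1 = 225·(cos(0.0°) + j·sin(0.0°)) = 225 V
  V2 = 53.5·(cos(129.3°) + j·sin(129.3°)) = -33.89 + j41.4 V
Step 2 — Sum components: V_total = 191.1 + j41.4 V.
Step 3 — Convert to polar: |V_total| = 195.5 V, ∠V_total = 12.2°.

V_total = 195.5∠12.2° V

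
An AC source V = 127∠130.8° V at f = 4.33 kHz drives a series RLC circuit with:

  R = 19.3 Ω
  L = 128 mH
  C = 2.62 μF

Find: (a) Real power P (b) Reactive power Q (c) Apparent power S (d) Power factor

Step 1 — Angular frequency: ω = 2π·f = 2π·4330 = 2.721e+04 rad/s.
Step 2 — Component impedances:
  R: Z = R = 19.3 Ω
  L: Z = jωL = j·2.721e+04·0.128 = 0 + j3482 Ω
  C: Z = 1/(jωC) = -j/(ω·C) = 0 - j14.03 Ω
Step 3 — Series combination: Z_total = R + L + C = 19.3 + j3468 Ω = 3468∠89.7° Ω.
Step 4 — Source phasor: V = 127∠130.8° V = -82.98 + j96.14 V.
Step 5 — Current: I = V / Z = 0.02758 + j0.02408 A = 0.03662∠41.1° A.
Step 6 — Complex power: S = V·I* = 0.02588 + j4.65 VA.
Step 7 — Real power: P = Re(S) = 0.02588 W.
Step 8 — Reactive power: Q = Im(S) = 4.65 VAR.
Step 9 — Apparent power: |S| = 4.65 VA.
Step 10 — Power factor: PF = P/|S| = 0.005564 (lagging).

(a) P = 0.02588 W  (b) Q = 4.65 VAR  (c) S = 4.65 VA  (d) PF = 0.005564 (lagging)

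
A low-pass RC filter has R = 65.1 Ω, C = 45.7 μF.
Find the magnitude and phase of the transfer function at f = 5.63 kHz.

Step 1 — Angular frequency: ω = 2π·5630 = 3.537e+04 rad/s.
Step 2 — Transfer function: H(jω) = 1/(1 + jωRC).
Step 3 — Denominator: 1 + jωRC = 1 + j·3.537e+04·65.1·4.57e-05 = 1 + j105.2.
Step 4 — H = 9.028e-05 - j0.009501.
Step 5 — Magnitude: |H| = 0.009502 (-40.4 dB); phase: φ = -89.5°.

|H| = 0.009502 (-40.4 dB), φ = -89.5°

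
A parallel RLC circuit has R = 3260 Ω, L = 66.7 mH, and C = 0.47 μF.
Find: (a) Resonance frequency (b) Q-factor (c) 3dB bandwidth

Step 1 — Resonance: ω₀ = 1/√(LC) = 1/√(0.0667·4.7e-07) = 5648 rad/s.
Step 2 — f₀ = ω₀/(2π) = 898.9 Hz.
Step 3 — Parallel Q: Q = R/(ω₀L) = 3260/(5648·0.0667) = 8.654.
Step 4 — Bandwidth: Δω = ω₀/Q = 652.7 rad/s; BW = Δω/(2π) = 103.9 Hz.

(a) f₀ = 898.9 Hz  (b) Q = 8.654  (c) BW = 103.9 Hz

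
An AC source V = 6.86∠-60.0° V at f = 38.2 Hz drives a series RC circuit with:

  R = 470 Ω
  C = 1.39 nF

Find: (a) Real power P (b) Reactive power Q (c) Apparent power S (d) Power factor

Step 1 — Angular frequency: ω = 2π·f = 2π·38.2 = 240 rad/s.
Step 2 — Component impedances:
  R: Z = R = 470 Ω
  C: Z = 1/(jωC) = -j/(ω·C) = 0 - j2.997e+06 Ω
Step 3 — Series combination: Z_total = R + C = 470 - j2.997e+06 Ω = 2.997e+06∠-90.0° Ω.
Step 4 — Source phasor: V = 6.86∠-60.0° V = 3.43 - j5.941 V.
Step 5 — Current: I = V / Z = 1.982e-06 + j1.144e-06 A = 2.289e-06∠30.0° A.
Step 6 — Complex power: S = V·I* = 2.462e-09 - j1.57e-05 VA.
Step 7 — Real power: P = Re(S) = 2.462e-09 W.
Step 8 — Reactive power: Q = Im(S) = -1.57e-05 VAR.
Step 9 — Apparent power: |S| = 1.57e-05 VA.
Step 10 — Power factor: PF = P/|S| = 0.0001568 (leading).

(a) P = 2.462e-09 W  (b) Q = -1.57e-05 VAR  (c) S = 1.57e-05 VA  (d) PF = 0.0001568 (leading)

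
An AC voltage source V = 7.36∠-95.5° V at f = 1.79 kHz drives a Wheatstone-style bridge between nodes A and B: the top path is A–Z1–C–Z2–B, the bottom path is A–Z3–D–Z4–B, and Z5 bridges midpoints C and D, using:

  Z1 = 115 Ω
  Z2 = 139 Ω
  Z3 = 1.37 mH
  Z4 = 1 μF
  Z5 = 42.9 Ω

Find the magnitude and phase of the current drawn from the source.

Step 1 — Angular frequency: ω = 2π·f = 2π·1790 = 1.125e+04 rad/s.
Step 2 — Component impedances:
  Z1: Z = R = 115 Ω
  Z2: Z = R = 139 Ω
  Z3: Z = jωL = j·1.125e+04·0.00137 = 0 + j15.41 Ω
  Z4: Z = 1/(jωC) = -j/(ω·C) = 0 - j88.91 Ω
  Z5: Z = R = 42.9 Ω
Step 3 — Bridge requires nodal analysis (the Z5 bridge couples midpoints C and D, so the two paths cannot be reduced to a simple series/parallel combination). Setting node B to ground and injecting 1 A at node A, the 3-node admittance system at A, C, D solves to V_A = Z_AB = 34.65 - j56.16 Ω = 65.99∠-58.3° Ω.
Step 4 — Source phasor: V = 7.36∠-95.5° V = -0.7054 - j7.326 V.
Step 5 — Ohm's law: I = V / Z_total = (-0.7054 - j7.326) / (34.65 - j56.16) = 0.08887 - j0.0674 A.
Step 6 — Convert to polar: |I| = 0.1115 A, ∠I = -37.2°.

I = 0.1115∠-37.2° A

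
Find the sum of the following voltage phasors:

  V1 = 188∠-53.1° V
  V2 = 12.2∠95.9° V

Step 1 — Convert each phasor to rectangular form:
  V1 = 188·(cos(-53.1°) + j·sin(-53.1°)) = 112.9 - j150.3 V
  V2 = 12.2·(cos(95.9°) + j·sin(95.9°)) = -1.254 + j12.14 V
Step 2 — Sum components: V_total = 111.6 - j138.2 V.
Step 3 — Convert to polar: |V_total| = 177.7 V, ∠V_total = -51.1°.

V_total = 177.7∠-51.1° V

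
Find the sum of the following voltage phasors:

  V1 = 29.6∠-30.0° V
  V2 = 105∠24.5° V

Step 1 — Convert each phasor to rectangular form:
  V1 = 29.6·(cos(-30.0°) + j·sin(-30.0°)) = 25.63 - j14.8 V
  V2 = 105·(cos(24.5°) + j·sin(24.5°)) = 95.55 + j43.54 V
Step 2 — Sum components: V_total = 121.2 + j28.74 V.
Step 3 — Convert to polar: |V_total| = 124.5 V, ∠V_total = 13.3°.

V_total = 124.5∠13.3° V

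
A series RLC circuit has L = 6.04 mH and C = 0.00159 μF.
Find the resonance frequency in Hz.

Step 1 — Resonance condition Im(Z)=0 gives ω₀ = 1/√(LC).
Step 2 — ω₀ = 1/√(0.00604·1.59e-09) = 3.227e+05 rad/s.
Step 3 — f₀ = ω₀/(2π) = 5.136e+04 Hz.

f₀ = 5.136e+04 Hz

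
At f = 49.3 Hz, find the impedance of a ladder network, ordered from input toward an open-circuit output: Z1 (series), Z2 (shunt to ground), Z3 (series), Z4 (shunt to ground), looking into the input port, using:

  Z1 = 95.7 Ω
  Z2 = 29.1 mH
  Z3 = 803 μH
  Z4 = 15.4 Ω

Step 1 — Angular frequency: ω = 2π·f = 2π·49.3 = 309.8 rad/s.
Step 2 — Component impedances:
  Z1: Z = R = 95.7 Ω
  Z2: Z = jωL = j·309.8·0.0291 = 0 + j9.014 Ω
  Z3: Z = jωL = j·309.8·0.000803 = 0 + j0.2487 Ω
  Z4: Z = R = 15.4 Ω
Step 3 — Ladder network (open output): work backward from the far end, alternating series and parallel combinations. Z_in = 99.57 + j6.684 Ω = 99.8∠3.8° Ω.

Z = 99.57 + j6.684 Ω = 99.8∠3.8° Ω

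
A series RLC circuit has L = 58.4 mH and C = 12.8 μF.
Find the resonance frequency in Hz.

Step 1 — Resonance condition Im(Z)=0 gives ω₀ = 1/√(LC).
Step 2 — ω₀ = 1/√(0.0584·1.28e-05) = 1157 rad/s.
Step 3 — f₀ = ω₀/(2π) = 184.1 Hz.

f₀ = 184.1 Hz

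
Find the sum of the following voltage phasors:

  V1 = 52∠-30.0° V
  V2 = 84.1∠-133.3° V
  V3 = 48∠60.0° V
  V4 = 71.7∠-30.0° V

Step 1 — Convert each phasor to rectangular form:
  V1 = 52·(cos(-30.0°) + j·sin(-30.0°)) = 45.03 - j26 V
  V2 = 84.1·(cos(-133.3°) + j·sin(-133.3°)) = -57.68 - j61.21 V
  V3 = 48·(cos(60.0°) + j·sin(60.0°)) = 24 + j41.57 V
  V4 = 71.7·(cos(-30.0°) + j·sin(-30.0°)) = 62.09 - j35.85 V
Step 2 — Sum components: V_total = 73.45 - j81.49 V.
Step 3 — Convert to polar: |V_total| = 109.7 V, ∠V_total = -48.0°.

V_total = 109.7∠-48.0° V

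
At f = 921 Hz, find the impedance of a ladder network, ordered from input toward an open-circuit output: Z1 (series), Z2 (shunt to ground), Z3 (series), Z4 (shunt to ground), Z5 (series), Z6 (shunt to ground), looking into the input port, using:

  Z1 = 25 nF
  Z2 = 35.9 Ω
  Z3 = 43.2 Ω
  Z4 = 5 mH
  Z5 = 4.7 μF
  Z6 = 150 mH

Step 1 — Angular frequency: ω = 2π·f = 2π·921 = 5787 rad/s.
Step 2 — Component impedances:
  Z1: Z = 1/(jωC) = -j/(ω·C) = 0 - j6912 Ω
  Z2: Z = R = 35.9 Ω
  Z3: Z = R = 43.2 Ω
  Z4: Z = jωL = j·5787·0.005 = 0 + j28.93 Ω
  Z5: Z = 1/(jωC) = -j/(ω·C) = 0 - j36.77 Ω
  Z6: Z = jωL = j·5787·0.15 = 0 + j868 Ω
Step 3 — Ladder network (open output): work backward from the far end, alternating series and parallel combinations. Z_in = 21.42 - j6907 Ω = 6907∠-89.8° Ω.

Z = 21.42 - j6907 Ω = 6907∠-89.8° Ω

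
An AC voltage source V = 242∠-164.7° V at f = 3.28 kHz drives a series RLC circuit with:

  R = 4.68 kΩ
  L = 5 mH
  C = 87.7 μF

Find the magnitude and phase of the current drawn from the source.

Step 1 — Angular frequency: ω = 2π·f = 2π·3280 = 2.061e+04 rad/s.
Step 2 — Component impedances:
  R: Z = R = 4680 Ω
  L: Z = jωL = j·2.061e+04·0.005 = 0 + j103 Ω
  C: Z = 1/(jωC) = -j/(ω·C) = 0 - j0.5533 Ω
Step 3 — Series combination: Z_total = R + L + C = 4680 + j102.5 Ω = 4681∠1.3° Ω.
Step 4 — Source phasor: V = 242∠-164.7° V = -233.4 - j63.86 V.
Step 5 — Ohm's law: I = V / Z_total = (-233.4 - j63.86) / (4680 + j102.5) = -0.05015 - j0.01255 A.
Step 6 — Convert to polar: |I| = 0.0517 A, ∠I = -166.0°.

I = 0.0517∠-166.0° A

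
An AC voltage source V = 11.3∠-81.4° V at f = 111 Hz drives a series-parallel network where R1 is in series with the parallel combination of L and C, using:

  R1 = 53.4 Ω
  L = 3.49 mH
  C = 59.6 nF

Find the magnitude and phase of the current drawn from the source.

Step 1 — Angular frequency: ω = 2π·f = 2π·111 = 697.4 rad/s.
Step 2 — Component impedances:
  R1: Z = R = 53.4 Ω
  L: Z = jωL = j·697.4·0.00349 = 0 + j2.434 Ω
  C: Z = 1/(jωC) = -j/(ω·C) = 0 - j2.406e+04 Ω
Step 3 — Parallel branch: L || C = 1/(1/L + 1/C) = 0 + j2.434 Ω.
Step 4 — Series with R1: Z_total = R1 + (L || C) = 53.4 + j2.434 Ω = 53.46∠2.6° Ω.
Step 5 — Source phasor: V = 11.3∠-81.4° V = 1.69 - j11.17 V.
Step 6 — Ohm's law: I = V / Z_total = (1.69 - j11.17) / (53.4 + j2.434) = 0.02206 - j0.2102 A.
Step 7 — Convert to polar: |I| = 0.2114 A, ∠I = -84.0°.

I = 0.2114∠-84.0° A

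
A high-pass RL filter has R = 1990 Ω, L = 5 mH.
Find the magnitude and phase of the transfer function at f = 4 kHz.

Step 1 — Angular frequency: ω = 2π·4000 = 2.513e+04 rad/s.
Step 2 — Transfer function: H(jω) = jωL/(R + jωL).
Step 3 — Numerator jωL = j·125.7; denominator R + jωL = 1990 + j125.7.
Step 4 — H = 0.003972 + j0.0629.
Step 5 — Magnitude: |H| = 0.06302 (-24.0 dB); phase: φ = 86.4°.

|H| = 0.06302 (-24.0 dB), φ = 86.4°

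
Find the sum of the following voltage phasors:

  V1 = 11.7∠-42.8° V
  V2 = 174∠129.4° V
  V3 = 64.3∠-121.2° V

Step 1 — Convert each phasor to rectangular form:
  V1 = 11.7·(cos(-42.8°) + j·sin(-42.8°)) = 8.585 - j7.949 V
  V2 = 174·(cos(129.4°) + j·sin(129.4°)) = -110.4 + j134.5 V
  V3 = 64.3·(cos(-121.2°) + j·sin(-121.2°)) = -33.31 - j55 V
Step 2 — Sum components: V_total = -135.2 + j71.51 V.
Step 3 — Convert to polar: |V_total| = 152.9 V, ∠V_total = 152.1°.

V_total = 152.9∠152.1° V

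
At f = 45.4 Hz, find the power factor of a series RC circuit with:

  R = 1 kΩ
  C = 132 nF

Step 1 — Angular frequency: ω = 2π·f = 2π·45.4 = 285.3 rad/s.
Step 2 — Component impedances:
  R: Z = R = 1000 Ω
  C: Z = 1/(jωC) = -j/(ω·C) = 0 - j2.656e+04 Ω
Step 3 — Series combination: Z_total = R + C = 1000 - j2.656e+04 Ω = 2.658e+04∠-87.8° Ω.
Step 4 — Power factor: PF = cos(φ) = Re(Z)/|Z| = 1000/26577 = 0.03763.
Step 5 — Type: Im(Z) = -2.656e+04 ⇒ leading (phase φ = -87.8°).

PF = 0.03763 (leading, φ = -87.8°)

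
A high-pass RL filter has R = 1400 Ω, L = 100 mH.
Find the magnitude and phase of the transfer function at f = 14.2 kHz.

Step 1 — Angular frequency: ω = 2π·1.42e+04 = 8.922e+04 rad/s.
Step 2 — Transfer function: H(jω) = jωL/(R + jωL).
Step 3 — Numerator jωL = j·8922; denominator R + jωL = 1400 + j8922.
Step 4 — H = 0.976 + j0.1531.
Step 5 — Magnitude: |H| = 0.9879 (-0.1 dB); phase: φ = 8.9°.

|H| = 0.9879 (-0.1 dB), φ = 8.9°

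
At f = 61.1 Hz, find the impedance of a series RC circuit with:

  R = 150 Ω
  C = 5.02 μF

Step 1 — Angular frequency: ω = 2π·f = 2π·61.1 = 383.9 rad/s.
Step 2 — Component impedances:
  R: Z = R = 150 Ω
  C: Z = 1/(jωC) = -j/(ω·C) = 0 - j518.9 Ω
Step 3 — Series combination: Z_total = R + C = 150 - j518.9 Ω = 540.1∠-73.9° Ω.

Z = 150 - j518.9 Ω = 540.1∠-73.9° Ω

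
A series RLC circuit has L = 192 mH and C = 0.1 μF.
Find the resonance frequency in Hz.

Step 1 — Resonance condition Im(Z)=0 gives ω₀ = 1/√(LC).
Step 2 — ω₀ = 1/√(0.192·1e-07) = 7217 rad/s.
Step 3 — f₀ = ω₀/(2π) = 1149 Hz.

f₀ = 1149 Hz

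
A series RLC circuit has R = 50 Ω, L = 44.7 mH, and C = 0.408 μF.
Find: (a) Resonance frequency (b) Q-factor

Step 1 — Resonance condition Im(Z)=0 gives ω₀ = 1/√(LC).
Step 2 — ω₀ = 1/√(0.0447·4.08e-07) = 7405 rad/s.
Step 3 — f₀ = ω₀/(2π) = 1179 Hz.
Step 4 — Series Q: Q = ω₀L/R = 7405·0.0447/50 = 6.62.

(a) f₀ = 1179 Hz  (b) Q = 6.62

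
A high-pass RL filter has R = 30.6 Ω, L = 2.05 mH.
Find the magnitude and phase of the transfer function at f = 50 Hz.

Step 1 — Angular frequency: ω = 2π·50 = 314.2 rad/s.
Step 2 — Transfer function: H(jω) = jωL/(R + jωL).
Step 3 — Numerator jωL = j·0.644; denominator R + jωL = 30.6 + j0.644.
Step 4 — H = 0.0004428 + j0.02104.
Step 5 — Magnitude: |H| = 0.02104 (-33.5 dB); phase: φ = 88.8°.

|H| = 0.02104 (-33.5 dB), φ = 88.8°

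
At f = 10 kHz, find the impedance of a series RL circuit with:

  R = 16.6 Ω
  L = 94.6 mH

Step 1 — Angular frequency: ω = 2π·f = 2π·1e+04 = 6.283e+04 rad/s.
Step 2 — Component impedances:
  R: Z = R = 16.6 Ω
  L: Z = jωL = j·6.283e+04·0.0946 = 0 + j5944 Ω
Step 3 — Series combination: Z_total = R + L = 16.6 + j5944 Ω = 5944∠89.8° Ω.

Z = 16.6 + j5944 Ω = 5944∠89.8° Ω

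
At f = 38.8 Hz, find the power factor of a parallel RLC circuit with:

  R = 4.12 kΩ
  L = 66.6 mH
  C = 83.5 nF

Step 1 — Angular frequency: ω = 2π·f = 2π·38.8 = 243.8 rad/s.
Step 2 — Component impedances:
  R: Z = R = 4120 Ω
  L: Z = jωL = j·243.8·0.0666 = 0 + j16.24 Ω
  C: Z = 1/(jωC) = -j/(ω·C) = 0 - j4.912e+04 Ω
Step 3 — Parallel combination: 1/Z_total = 1/R + 1/L + 1/C; Z_total = 0.06403 + j16.24 Ω = 16.24∠89.8° Ω.
Step 4 — Power factor: PF = cos(φ) = Re(Z)/|Z| = 0.064026/16.241 = 0.003942.
Step 5 — Type: Im(Z) = 16.24 ⇒ lagging (phase φ = 89.8°).

PF = 0.003942 (lagging, φ = 89.8°)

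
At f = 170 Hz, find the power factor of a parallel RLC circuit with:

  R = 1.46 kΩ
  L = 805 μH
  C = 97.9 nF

Step 1 — Angular frequency: ω = 2π·f = 2π·170 = 1068 rad/s.
Step 2 — Component impedances:
  R: Z = R = 1460 Ω
  L: Z = jωL = j·1068·0.000805 = 0 + j0.8599 Ω
  C: Z = 1/(jωC) = -j/(ω·C) = 0 - j9563 Ω
Step 3 — Parallel combination: 1/Z_total = 1/R + 1/L + 1/C; Z_total = 0.0005065 + j0.8599 Ω = 0.8599∠90.0° Ω.
Step 4 — Power factor: PF = cos(φ) = Re(Z)/|Z| = 0.0005065/0.8599 = 0.000589.
Step 5 — Type: Im(Z) = 0.8599 ⇒ lagging (phase φ = 90.0°).

PF = 0.000589 (lagging, φ = 90.0°)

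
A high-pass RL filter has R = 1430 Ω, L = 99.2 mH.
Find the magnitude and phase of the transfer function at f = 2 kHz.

Step 1 — Angular frequency: ω = 2π·2000 = 1.257e+04 rad/s.
Step 2 — Transfer function: H(jω) = jωL/(R + jωL).
Step 3 — Numerator jωL = j·1247; denominator R + jωL = 1430 + j1247.
Step 4 — H = 0.4318 + j0.4953.
Step 5 — Magnitude: |H| = 0.6571 (-3.6 dB); phase: φ = 48.9°.

|H| = 0.6571 (-3.6 dB), φ = 48.9°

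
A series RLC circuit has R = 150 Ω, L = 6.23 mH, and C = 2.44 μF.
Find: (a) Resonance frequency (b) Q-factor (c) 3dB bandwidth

Step 1 — Resonance: ω₀ = 1/√(LC) = 1/√(0.00623·2.44e-06) = 8111 rad/s.
Step 2 — f₀ = ω₀/(2π) = 1291 Hz.
Step 3 — Series Q: Q = ω₀L/R = 8111·0.00623/150 = 0.3369.
Step 4 — Bandwidth: Δω = ω₀/Q = 2.408e+04 rad/s; BW = Δω/(2π) = 3832 Hz.

(a) f₀ = 1291 Hz  (b) Q = 0.3369  (c) BW = 3832 Hz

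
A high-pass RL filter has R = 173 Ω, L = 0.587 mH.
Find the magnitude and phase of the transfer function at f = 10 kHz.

Step 1 — Angular frequency: ω = 2π·1e+04 = 6.283e+04 rad/s.
Step 2 — Transfer function: H(jω) = jωL/(R + jωL).
Step 3 — Numerator jωL = j·36.88; denominator R + jωL = 173 + j36.88.
Step 4 — H = 0.04348 + j0.2039.
Step 5 — Magnitude: |H| = 0.2085 (-13.6 dB); phase: φ = 78.0°.

|H| = 0.2085 (-13.6 dB), φ = 78.0°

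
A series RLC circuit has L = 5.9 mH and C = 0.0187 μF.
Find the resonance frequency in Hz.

Step 1 — Resonance condition Im(Z)=0 gives ω₀ = 1/√(LC).
Step 2 — ω₀ = 1/√(0.0059·1.87e-08) = 9.52e+04 rad/s.
Step 3 — f₀ = ω₀/(2π) = 1.515e+04 Hz.

f₀ = 1.515e+04 Hz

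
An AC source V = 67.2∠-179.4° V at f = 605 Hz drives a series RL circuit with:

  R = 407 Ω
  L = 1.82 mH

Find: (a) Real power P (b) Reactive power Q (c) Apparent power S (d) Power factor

Step 1 — Angular frequency: ω = 2π·f = 2π·605 = 3801 rad/s.
Step 2 — Component impedances:
  R: Z = R = 407 Ω
  L: Z = jωL = j·3801·0.00182 = 0 + j6.918 Ω
Step 3 — Series combination: Z_total = R + L = 407 + j6.918 Ω = 407.1∠1.0° Ω.
Step 4 — Source phasor: V = 67.2∠-179.4° V = -67.2 - j0.7037 V.
Step 5 — Current: I = V / Z = -0.1651 + j0.001077 A = 0.1651∠179.6° A.
Step 6 — Complex power: S = V·I* = 11.09 + j0.1886 VA.
Step 7 — Real power: P = Re(S) = 11.09 W.
Step 8 — Reactive power: Q = Im(S) = 0.1886 VAR.
Step 9 — Apparent power: |S| = 11.09 VA.
Step 10 — Power factor: PF = P/|S| = 0.9999 (lagging).

(a) P = 11.09 W  (b) Q = 0.1886 VAR  (c) S = 11.09 VA  (d) PF = 0.9999 (lagging)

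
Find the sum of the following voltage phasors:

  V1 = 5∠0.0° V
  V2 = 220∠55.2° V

Step 1 — Convert each phasor to rectangular form:
  V1 = 5·(cos(0.0°) + j·sin(0.0°)) = 5 V
  V2 = 220·(cos(55.2°) + j·sin(55.2°)) = 125.6 + j180.7 V
Step 2 — Sum components: V_total = 130.6 + j180.7 V.
Step 3 — Convert to polar: |V_total| = 222.9 V, ∠V_total = 54.1°.

V_total = 222.9∠54.1° V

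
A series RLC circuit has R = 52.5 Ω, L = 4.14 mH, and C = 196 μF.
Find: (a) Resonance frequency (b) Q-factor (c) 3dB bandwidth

Step 1 — Resonance: ω₀ = 1/√(LC) = 1/√(0.00414·0.000196) = 1110 rad/s.
Step 2 — f₀ = ω₀/(2π) = 176.7 Hz.
Step 3 — Series Q: Q = ω₀L/R = 1110·0.00414/52.5 = 0.08754.
Step 4 — Bandwidth: Δω = ω₀/Q = 1.268e+04 rad/s; BW = Δω/(2π) = 2018 Hz.

(a) f₀ = 176.7 Hz  (b) Q = 0.08754  (c) BW = 2018 Hz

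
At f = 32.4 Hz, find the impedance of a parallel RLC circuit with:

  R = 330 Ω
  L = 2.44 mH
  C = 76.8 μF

Step 1 — Angular frequency: ω = 2π·f = 2π·32.4 = 203.6 rad/s.
Step 2 — Component impedances:
  R: Z = R = 330 Ω
  L: Z = jωL = j·203.6·0.00244 = 0 + j0.4967 Ω
  C: Z = 1/(jωC) = -j/(ω·C) = 0 - j63.96 Ω
Step 3 — Parallel combination: 1/Z_total = 1/R + 1/L + 1/C; Z_total = 0.0007594 + j0.5006 Ω = 0.5006∠89.9° Ω.

Z = 0.0007594 + j0.5006 Ω = 0.5006∠89.9° Ω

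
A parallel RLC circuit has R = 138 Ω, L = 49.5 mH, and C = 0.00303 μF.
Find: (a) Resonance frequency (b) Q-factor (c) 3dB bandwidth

Step 1 — Resonance: ω₀ = 1/√(LC) = 1/√(0.0495·3.03e-09) = 8.165e+04 rad/s.
Step 2 — f₀ = ω₀/(2π) = 1.3e+04 Hz.
Step 3 — Parallel Q: Q = R/(ω₀L) = 138/(8.165e+04·0.0495) = 0.03414.
Step 4 — Bandwidth: Δω = ω₀/Q = 2.392e+06 rad/s; BW = Δω/(2π) = 3.806e+05 Hz.

(a) f₀ = 1.3e+04 Hz  (b) Q = 0.03414  (c) BW = 3.806e+05 Hz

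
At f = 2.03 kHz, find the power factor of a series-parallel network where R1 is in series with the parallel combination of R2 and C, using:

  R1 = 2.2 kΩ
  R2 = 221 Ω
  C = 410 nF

Step 1 — Angular frequency: ω = 2π·f = 2π·2030 = 1.275e+04 rad/s.
Step 2 — Component impedances:
  R1: Z = R = 2200 Ω
  R2: Z = R = 221 Ω
  C: Z = 1/(jωC) = -j/(ω·C) = 0 - j191.2 Ω
Step 3 — Parallel branch: R2 || C = 1/(1/R2 + 1/C) = 94.62 - j109.4 Ω.
Step 4 — Series with R1: Z_total = R1 + (R2 || C) = 2295 - j109.4 Ω = 2297∠-2.7° Ω.
Step 5 — Power factor: PF = cos(φ) = Re(Z)/|Z| = 2294.6/2297.2 = 0.9989.
Step 6 — Type: Im(Z) = -109.4 ⇒ leading (phase φ = -2.7°).

PF = 0.9989 (leading, φ = -2.7°)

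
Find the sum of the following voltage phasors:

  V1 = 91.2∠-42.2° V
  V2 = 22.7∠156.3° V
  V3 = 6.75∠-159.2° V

Step 1 — Convert each phasor to rectangular form:
  V1 = 91.2·(cos(-42.2°) + j·sin(-42.2°)) = 67.56 - j61.26 V
  V2 = 22.7·(cos(156.3°) + j·sin(156.3°)) = -20.79 + j9.124 V
  V3 = 6.75·(cos(-159.2°) + j·sin(-159.2°)) = -6.31 - j2.397 V
Step 2 — Sum components: V_total = 40.47 - j54.53 V.
Step 3 — Convert to polar: |V_total| = 67.91 V, ∠V_total = -53.4°.

V_total = 67.91∠-53.4° V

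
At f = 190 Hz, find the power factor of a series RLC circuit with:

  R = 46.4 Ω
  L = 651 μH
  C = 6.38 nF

Step 1 — Angular frequency: ω = 2π·f = 2π·190 = 1194 rad/s.
Step 2 — Component impedances:
  R: Z = R = 46.4 Ω
  L: Z = jωL = j·1194·0.000651 = 0 + j0.7772 Ω
  C: Z = 1/(jωC) = -j/(ω·C) = 0 - j1.313e+05 Ω
Step 3 — Series combination: Z_total = R + L + C = 46.4 - j1.313e+05 Ω = 1.313e+05∠-90.0° Ω.
Step 4 — Power factor: PF = cos(φ) = Re(Z)/|Z| = 46.4/1.313e+05 = 0.0003534.
Step 5 — Type: Im(Z) = -1.313e+05 ⇒ leading (phase φ = -90.0°).

PF = 0.0003534 (leading, φ = -90.0°)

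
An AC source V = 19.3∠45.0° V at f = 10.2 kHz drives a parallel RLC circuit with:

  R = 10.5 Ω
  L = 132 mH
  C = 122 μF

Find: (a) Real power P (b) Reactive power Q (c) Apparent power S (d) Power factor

Step 1 — Angular frequency: ω = 2π·f = 2π·1.02e+04 = 6.409e+04 rad/s.
Step 2 — Component impedances:
  R: Z = R = 10.5 Ω
  L: Z = jωL = j·6.409e+04·0.132 = 0 + j8460 Ω
  C: Z = 1/(jωC) = -j/(ω·C) = 0 - j0.1279 Ω
Step 3 — Parallel combination: 1/Z_total = 1/R + 1/L + 1/C; Z_total = 0.001558 - j0.1279 Ω = 0.1279∠-89.3° Ω.
Step 4 — Source phasor: V = 19.3∠45.0° V = 13.65 + j13.65 V.
Step 5 — Current: I = V / Z = -105.4 + j108 A = 150.9∠134.3° A.
Step 6 — Complex power: S = V·I* = 35.48 - j2912 VA.
Step 7 — Real power: P = Re(S) = 35.48 W.
Step 8 — Reactive power: Q = Im(S) = -2912 VAR.
Step 9 — Apparent power: |S| = 2913 VA.
Step 10 — Power factor: PF = P/|S| = 0.01218 (leading).

(a) P = 35.48 W  (b) Q = -2912 VAR  (c) S = 2913 VA  (d) PF = 0.01218 (leading)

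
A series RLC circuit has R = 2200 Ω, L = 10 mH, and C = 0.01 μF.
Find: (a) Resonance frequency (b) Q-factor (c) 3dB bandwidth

Step 1 — Resonance: ω₀ = 1/√(LC) = 1/√(0.01·1e-08) = 1e+05 rad/s.
Step 2 — f₀ = ω₀/(2π) = 1.592e+04 Hz.
Step 3 — Series Q: Q = ω₀L/R = 1e+05·0.01/2200 = 0.4545.
Step 4 — Bandwidth: Δω = ω₀/Q = 2.2e+05 rad/s; BW = Δω/(2π) = 3.501e+04 Hz.

(a) f₀ = 1.592e+04 Hz  (b) Q = 0.4545  (c) BW = 3.501e+04 Hz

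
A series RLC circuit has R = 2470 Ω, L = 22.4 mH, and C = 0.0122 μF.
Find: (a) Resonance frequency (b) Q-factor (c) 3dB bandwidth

Step 1 — Resonance: ω₀ = 1/√(LC) = 1/√(0.0224·1.22e-08) = 6.049e+04 rad/s.
Step 2 — f₀ = ω₀/(2π) = 9628 Hz.
Step 3 — Series Q: Q = ω₀L/R = 6.049e+04·0.0224/2470 = 0.5486.
Step 4 — Bandwidth: Δω = ω₀/Q = 1.103e+05 rad/s; BW = Δω/(2π) = 1.755e+04 Hz.

(a) f₀ = 9628 Hz  (b) Q = 0.5486  (c) BW = 1.755e+04 Hz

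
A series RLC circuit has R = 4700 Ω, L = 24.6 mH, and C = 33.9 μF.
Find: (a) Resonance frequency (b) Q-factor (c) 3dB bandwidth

Step 1 — Resonance: ω₀ = 1/√(LC) = 1/√(0.0246·3.39e-05) = 1095 rad/s.
Step 2 — f₀ = ω₀/(2π) = 174.3 Hz.
Step 3 — Series Q: Q = ω₀L/R = 1095·0.0246/4700 = 0.005732.
Step 4 — Bandwidth: Δω = ω₀/Q = 1.911e+05 rad/s; BW = Δω/(2π) = 3.041e+04 Hz.

(a) f₀ = 174.3 Hz  (b) Q = 0.005732  (c) BW = 3.041e+04 Hz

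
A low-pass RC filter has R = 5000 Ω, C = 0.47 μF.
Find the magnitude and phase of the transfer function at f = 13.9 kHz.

Step 1 — Angular frequency: ω = 2π·1.39e+04 = 8.734e+04 rad/s.
Step 2 — Transfer function: H(jω) = 1/(1 + jωRC).
Step 3 — Denominator: 1 + jωRC = 1 + j·8.734e+04·5000·4.7e-07 = 1 + j205.2.
Step 4 — H = 2.374e-05 - j0.004872.
Step 5 — Magnitude: |H| = 0.004872 (-46.2 dB); phase: φ = -89.7°.

|H| = 0.004872 (-46.2 dB), φ = -89.7°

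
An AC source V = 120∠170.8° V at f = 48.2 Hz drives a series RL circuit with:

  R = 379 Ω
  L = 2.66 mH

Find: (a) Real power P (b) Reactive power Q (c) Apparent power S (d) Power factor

Step 1 — Angular frequency: ω = 2π·f = 2π·48.2 = 302.8 rad/s.
Step 2 — Component impedances:
  R: Z = R = 379 Ω
  L: Z = jωL = j·302.8·0.00266 = 0 + j0.8056 Ω
Step 3 — Series combination: Z_total = R + L = 379 + j0.8056 Ω = 379∠0.1° Ω.
Step 4 — Source phasor: V = 120∠170.8° V = -118.5 + j19.19 V.
Step 5 — Current: I = V / Z = -0.3124 + j0.05129 A = 0.3166∠170.7° A.
Step 6 — Complex power: S = V·I* = 37.99 + j0.08076 VA.
Step 7 — Real power: P = Re(S) = 37.99 W.
Step 8 — Reactive power: Q = Im(S) = 0.08076 VAR.
Step 9 — Apparent power: |S| = 37.99 VA.
Step 10 — Power factor: PF = P/|S| = 1 (lagging).

(a) P = 37.99 W  (b) Q = 0.08076 VAR  (c) S = 37.99 VA  (d) PF = 1 (lagging)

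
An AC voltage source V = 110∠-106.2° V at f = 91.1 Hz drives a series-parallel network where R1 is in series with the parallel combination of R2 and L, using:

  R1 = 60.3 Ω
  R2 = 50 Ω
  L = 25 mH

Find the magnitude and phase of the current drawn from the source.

Step 1 — Angular frequency: ω = 2π·f = 2π·91.1 = 572.4 rad/s.
Step 2 — Component impedances:
  R1: Z = R = 60.3 Ω
  R2: Z = R = 50 Ω
  L: Z = jωL = j·572.4·0.025 = 0 + j14.31 Ω
Step 3 — Parallel branch: R2 || L = 1/(1/R2 + 1/L) = 3.785 + j13.23 Ω.
Step 4 — Series with R1: Z_total = R1 + (R2 || L) = 64.09 + j13.23 Ω = 65.44∠11.7° Ω.
Step 5 — Source phasor: V = 110∠-106.2° V = -30.69 - j105.6 V.
Step 6 — Ohm's law: I = V / Z_total = (-30.69 - j105.6) / (64.09 + j13.23) = -0.7856 - j1.486 A.
Step 7 — Convert to polar: |I| = 1.681 A, ∠I = -117.9°.

I = 1.681∠-117.9° A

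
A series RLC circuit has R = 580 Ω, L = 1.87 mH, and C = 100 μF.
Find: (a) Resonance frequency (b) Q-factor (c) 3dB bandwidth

Step 1 — Resonance: ω₀ = 1/√(LC) = 1/√(0.00187·0.0001) = 2312 rad/s.
Step 2 — f₀ = ω₀/(2π) = 368 Hz.
Step 3 — Series Q: Q = ω₀L/R = 2312·0.00187/580 = 0.007456.
Step 4 — Bandwidth: Δω = ω₀/Q = 3.102e+05 rad/s; BW = Δω/(2π) = 4.936e+04 Hz.

(a) f₀ = 368 Hz  (b) Q = 0.007456  (c) BW = 4.936e+04 Hz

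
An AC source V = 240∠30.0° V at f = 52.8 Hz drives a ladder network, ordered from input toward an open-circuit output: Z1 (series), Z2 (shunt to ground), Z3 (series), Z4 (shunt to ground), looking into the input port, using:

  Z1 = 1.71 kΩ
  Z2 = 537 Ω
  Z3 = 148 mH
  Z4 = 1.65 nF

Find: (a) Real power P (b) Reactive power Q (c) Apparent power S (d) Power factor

Step 1 — Angular frequency: ω = 2π·f = 2π·52.8 = 331.8 rad/s.
Step 2 — Component impedances:
  Z1: Z = R = 1710 Ω
  Z2: Z = R = 537 Ω
  Z3: Z = jωL = j·331.8·0.148 = 0 + j49.1 Ω
  Z4: Z = 1/(jωC) = -j/(ω·C) = 0 - j1.827e+06 Ω
Step 3 — Ladder network (open output): work backward from the far end, alternating series and parallel combinations. Z_in = 2247 - j0.1579 Ω = 2247∠-0.0° Ω.
Step 4 — Source phasor: V = 240∠30.0° V = 207.8 + j120 V.
Step 5 — Current: I = V / Z = 0.0925 + j0.05341 A = 0.1068∠30.0° A.
Step 6 — Complex power: S = V·I* = 25.63 - j0.001801 VA.
Step 7 — Real power: P = Re(S) = 25.63 W.
Step 8 — Reactive power: Q = Im(S) = -0.001801 VAR.
Step 9 — Apparent power: |S| = 25.63 VA.
Step 10 — Power factor: PF = P/|S| = 1 (leading).

(a) P = 25.63 W  (b) Q = -0.001801 VAR  (c) S = 25.63 VA  (d) PF = 1 (leading)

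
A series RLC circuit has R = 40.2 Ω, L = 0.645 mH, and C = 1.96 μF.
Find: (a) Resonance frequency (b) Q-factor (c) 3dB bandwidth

Step 1 — Resonance: ω₀ = 1/√(LC) = 1/√(0.000645·1.96e-06) = 2.812e+04 rad/s.
Step 2 — f₀ = ω₀/(2π) = 4476 Hz.
Step 3 — Series Q: Q = ω₀L/R = 2.812e+04·0.000645/40.2 = 0.4513.
Step 4 — Bandwidth: Δω = ω₀/Q = 6.233e+04 rad/s; BW = Δω/(2π) = 9919 Hz.

(a) f₀ = 4476 Hz  (b) Q = 0.4513  (c) BW = 9919 Hz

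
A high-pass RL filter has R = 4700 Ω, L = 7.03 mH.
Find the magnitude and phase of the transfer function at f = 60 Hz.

Step 1 — Angular frequency: ω = 2π·60 = 377 rad/s.
Step 2 — Transfer function: H(jω) = jωL/(R + jωL).
Step 3 — Numerator jωL = j·2.65; denominator R + jωL = 4700 + j2.65.
Step 4 — H = 3.18e-07 + j0.0005639.
Step 5 — Magnitude: |H| = 0.0005639 (-65.0 dB); phase: φ = 90.0°.

|H| = 0.0005639 (-65.0 dB), φ = 90.0°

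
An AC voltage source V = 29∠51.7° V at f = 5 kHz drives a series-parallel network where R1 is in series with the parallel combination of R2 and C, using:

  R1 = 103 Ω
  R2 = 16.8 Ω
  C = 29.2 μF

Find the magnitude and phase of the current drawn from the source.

Step 1 — Angular frequency: ω = 2π·f = 2π·5000 = 3.142e+04 rad/s.
Step 2 — Component impedances:
  R1: Z = R = 103 Ω
  R2: Z = R = 16.8 Ω
  C: Z = 1/(jωC) = -j/(ω·C) = 0 - j1.09 Ω
Step 3 — Parallel branch: R2 || C = 1/(1/R2 + 1/C) = 0.07044 - j1.086 Ω.
Step 4 — Series with R1: Z_total = R1 + (R2 || C) = 103.1 - j1.086 Ω = 103.1∠-0.6° Ω.
Step 5 — Source phasor: V = 29∠51.7° V = 17.97 + j22.76 V.
Step 6 — Ohm's law: I = V / Z_total = (17.97 + j22.76) / (103.1 - j1.086) = 0.172 + j0.2226 A.
Step 7 — Convert to polar: |I| = 0.2813 A, ∠I = 52.3°.

I = 0.2813∠52.3° A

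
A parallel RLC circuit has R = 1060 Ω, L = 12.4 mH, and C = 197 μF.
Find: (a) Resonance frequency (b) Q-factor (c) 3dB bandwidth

Step 1 — Resonance: ω₀ = 1/√(LC) = 1/√(0.0124·0.000197) = 639.8 rad/s.
Step 2 — f₀ = ω₀/(2π) = 101.8 Hz.
Step 3 — Parallel Q: Q = R/(ω₀L) = 1060/(639.8·0.0124) = 133.6.
Step 4 — Bandwidth: Δω = ω₀/Q = 4.789 rad/s; BW = Δω/(2π) = 0.7622 Hz.

(a) f₀ = 101.8 Hz  (b) Q = 133.6  (c) BW = 0.7622 Hz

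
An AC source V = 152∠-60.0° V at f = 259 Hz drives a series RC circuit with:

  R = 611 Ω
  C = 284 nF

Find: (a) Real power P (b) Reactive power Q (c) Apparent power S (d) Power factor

Step 1 — Angular frequency: ω = 2π·f = 2π·259 = 1627 rad/s.
Step 2 — Component impedances:
  R: Z = R = 611 Ω
  C: Z = 1/(jωC) = -j/(ω·C) = 0 - j2164 Ω
Step 3 — Series combination: Z_total = R + C = 611 - j2164 Ω = 2248∠-74.2° Ω.
Step 4 — Source phasor: V = 152∠-60.0° V = 76 - j131.6 V.
Step 5 — Current: I = V / Z = 0.06553 + j0.01662 A = 0.06761∠14.2° A.
Step 6 — Complex power: S = V·I* = 2.793 - j9.889 VA.
Step 7 — Real power: P = Re(S) = 2.793 W.
Step 8 — Reactive power: Q = Im(S) = -9.889 VAR.
Step 9 — Apparent power: |S| = 10.28 VA.
Step 10 — Power factor: PF = P/|S| = 0.2718 (leading).

(a) P = 2.793 W  (b) Q = -9.889 VAR  (c) S = 10.28 VA  (d) PF = 0.2718 (leading)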